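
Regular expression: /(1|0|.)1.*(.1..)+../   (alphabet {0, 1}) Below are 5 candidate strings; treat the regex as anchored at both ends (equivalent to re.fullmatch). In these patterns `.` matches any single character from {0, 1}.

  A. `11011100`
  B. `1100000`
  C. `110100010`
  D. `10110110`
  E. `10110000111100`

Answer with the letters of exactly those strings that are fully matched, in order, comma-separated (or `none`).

A → match
B → no match
C → no match
D → no match
E → no match

A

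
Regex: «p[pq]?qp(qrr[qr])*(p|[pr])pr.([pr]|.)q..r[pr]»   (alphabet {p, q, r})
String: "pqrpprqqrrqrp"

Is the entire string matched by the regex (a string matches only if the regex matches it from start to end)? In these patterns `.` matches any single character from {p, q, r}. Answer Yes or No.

No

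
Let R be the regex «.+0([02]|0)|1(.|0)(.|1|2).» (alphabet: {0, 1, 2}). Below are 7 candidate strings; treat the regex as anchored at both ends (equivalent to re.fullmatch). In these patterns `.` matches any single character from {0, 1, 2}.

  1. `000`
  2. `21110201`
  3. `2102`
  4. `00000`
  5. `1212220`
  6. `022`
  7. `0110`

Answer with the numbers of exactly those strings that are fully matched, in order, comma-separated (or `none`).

1, 3, 4

1 → match
2 → no match
3 → match
4 → match
5 → no match
6 → no match
7 → no match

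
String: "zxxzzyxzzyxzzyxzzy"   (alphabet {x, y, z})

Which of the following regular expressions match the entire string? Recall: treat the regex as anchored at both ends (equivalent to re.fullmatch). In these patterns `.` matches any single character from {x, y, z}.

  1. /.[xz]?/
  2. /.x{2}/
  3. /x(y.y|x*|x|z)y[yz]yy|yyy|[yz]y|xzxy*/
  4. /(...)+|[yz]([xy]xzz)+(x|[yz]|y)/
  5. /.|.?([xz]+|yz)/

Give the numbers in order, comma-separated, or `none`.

4

1 → no match
2 → no match — must end with "x"
3 → no match
4 → match
5 → no match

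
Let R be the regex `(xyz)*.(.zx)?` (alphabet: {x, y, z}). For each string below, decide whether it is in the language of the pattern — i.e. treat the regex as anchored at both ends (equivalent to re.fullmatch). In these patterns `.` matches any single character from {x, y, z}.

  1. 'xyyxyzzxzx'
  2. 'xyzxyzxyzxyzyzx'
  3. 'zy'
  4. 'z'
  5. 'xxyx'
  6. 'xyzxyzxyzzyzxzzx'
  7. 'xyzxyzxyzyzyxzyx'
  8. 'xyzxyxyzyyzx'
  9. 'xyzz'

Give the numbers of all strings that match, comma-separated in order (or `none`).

1 → no match
2 → no match
3 → no match
4 → match
5 → no match
6 → no match
7 → no match
8 → no match
9 → match

4, 9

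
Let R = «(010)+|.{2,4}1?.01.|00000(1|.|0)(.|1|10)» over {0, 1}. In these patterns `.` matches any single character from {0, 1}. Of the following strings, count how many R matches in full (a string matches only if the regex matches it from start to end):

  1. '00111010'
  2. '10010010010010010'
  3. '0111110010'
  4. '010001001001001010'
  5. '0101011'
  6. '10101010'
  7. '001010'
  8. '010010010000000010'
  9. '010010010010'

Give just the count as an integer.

1 → match
2 → no match
3 → no match
4 → no match
5 → match
6 → match
7 → match
8 → no match
9 → match
Total matched: 5

5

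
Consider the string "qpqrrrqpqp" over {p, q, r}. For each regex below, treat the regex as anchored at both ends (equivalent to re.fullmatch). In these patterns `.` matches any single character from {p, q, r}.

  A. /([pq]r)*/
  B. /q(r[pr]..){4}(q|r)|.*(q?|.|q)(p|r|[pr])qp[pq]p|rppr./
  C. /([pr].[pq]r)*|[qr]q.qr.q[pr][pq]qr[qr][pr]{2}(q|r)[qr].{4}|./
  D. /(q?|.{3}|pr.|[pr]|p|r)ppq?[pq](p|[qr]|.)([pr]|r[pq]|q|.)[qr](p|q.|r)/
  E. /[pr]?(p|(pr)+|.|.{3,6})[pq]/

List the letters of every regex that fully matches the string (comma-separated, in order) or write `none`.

A → no match
B → match
C → no match
D → no match
E → no match

B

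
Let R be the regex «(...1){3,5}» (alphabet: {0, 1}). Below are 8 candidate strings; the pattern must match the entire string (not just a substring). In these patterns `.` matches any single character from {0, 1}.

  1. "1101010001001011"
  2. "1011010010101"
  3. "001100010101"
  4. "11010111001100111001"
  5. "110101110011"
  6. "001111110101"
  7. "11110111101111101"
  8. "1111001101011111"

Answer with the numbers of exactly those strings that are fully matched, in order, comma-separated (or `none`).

1 → no match
2 → no match
3 → match
4 → match
5 → match
6 → match
7 → no match
8 → match

3, 4, 5, 6, 8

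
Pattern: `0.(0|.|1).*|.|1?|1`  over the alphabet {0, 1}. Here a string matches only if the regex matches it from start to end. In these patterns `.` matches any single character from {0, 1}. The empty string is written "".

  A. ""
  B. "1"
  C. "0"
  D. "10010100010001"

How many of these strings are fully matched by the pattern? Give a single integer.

A → match
B → match
C → match
D → no match
Total matched: 3

3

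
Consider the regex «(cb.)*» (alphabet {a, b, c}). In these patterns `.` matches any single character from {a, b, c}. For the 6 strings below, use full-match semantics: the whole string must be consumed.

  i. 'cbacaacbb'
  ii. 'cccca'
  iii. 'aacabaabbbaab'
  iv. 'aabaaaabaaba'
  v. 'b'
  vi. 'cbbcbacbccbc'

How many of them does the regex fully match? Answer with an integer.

i → no match
ii → no match
iii → no match
iv → no match
v → no match
vi → match
Total matched: 1

1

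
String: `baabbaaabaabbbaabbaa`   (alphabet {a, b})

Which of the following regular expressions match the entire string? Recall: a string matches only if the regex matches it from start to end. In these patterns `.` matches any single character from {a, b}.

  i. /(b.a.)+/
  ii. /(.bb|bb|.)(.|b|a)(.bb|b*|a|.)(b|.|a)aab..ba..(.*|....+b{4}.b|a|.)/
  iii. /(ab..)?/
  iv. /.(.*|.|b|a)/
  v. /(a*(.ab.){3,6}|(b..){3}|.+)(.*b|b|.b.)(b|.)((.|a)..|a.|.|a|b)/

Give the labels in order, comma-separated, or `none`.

i, iv, v

i → match
ii → no match
iii → no match
iv → match
v → match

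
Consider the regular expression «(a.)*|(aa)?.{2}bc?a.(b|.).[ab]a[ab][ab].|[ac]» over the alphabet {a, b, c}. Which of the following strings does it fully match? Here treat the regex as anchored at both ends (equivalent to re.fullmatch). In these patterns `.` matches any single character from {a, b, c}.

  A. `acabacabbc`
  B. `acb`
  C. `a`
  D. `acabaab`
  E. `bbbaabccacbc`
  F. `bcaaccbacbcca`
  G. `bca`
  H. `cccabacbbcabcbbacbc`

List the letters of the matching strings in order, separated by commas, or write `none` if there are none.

A → no match
B → no match
C → match
D → no match
E → no match
F → no match
G → no match
H → no match

C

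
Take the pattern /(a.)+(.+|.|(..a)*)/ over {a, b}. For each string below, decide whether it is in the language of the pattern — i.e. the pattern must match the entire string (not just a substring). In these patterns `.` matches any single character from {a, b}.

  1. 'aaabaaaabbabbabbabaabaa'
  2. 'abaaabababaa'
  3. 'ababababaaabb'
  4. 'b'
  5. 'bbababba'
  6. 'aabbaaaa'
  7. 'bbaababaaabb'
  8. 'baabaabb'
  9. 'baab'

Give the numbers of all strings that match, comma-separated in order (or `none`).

1 → match
2. 'abaaabababaa' → match
3 → match
4. 'b' → no match — must start with 'a'
5. 'bbababba' → no match — must start with 'a'
6. 'aabbaaaa' → match
7. 'bbaababaaabb' → no match — must start with 'a'
8. 'baabaabb' → no match — must start with 'a'
9. 'baab' → no match — must start with 'a'

1, 2, 3, 6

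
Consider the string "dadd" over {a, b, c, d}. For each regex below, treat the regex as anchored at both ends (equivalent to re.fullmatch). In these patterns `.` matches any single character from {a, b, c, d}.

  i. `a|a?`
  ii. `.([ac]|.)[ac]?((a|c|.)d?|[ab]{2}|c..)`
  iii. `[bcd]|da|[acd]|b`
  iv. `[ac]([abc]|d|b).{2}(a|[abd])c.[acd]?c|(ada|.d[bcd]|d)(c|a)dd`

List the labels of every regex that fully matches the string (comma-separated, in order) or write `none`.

i → no match
ii → match
iii → no match
iv → match

ii, iv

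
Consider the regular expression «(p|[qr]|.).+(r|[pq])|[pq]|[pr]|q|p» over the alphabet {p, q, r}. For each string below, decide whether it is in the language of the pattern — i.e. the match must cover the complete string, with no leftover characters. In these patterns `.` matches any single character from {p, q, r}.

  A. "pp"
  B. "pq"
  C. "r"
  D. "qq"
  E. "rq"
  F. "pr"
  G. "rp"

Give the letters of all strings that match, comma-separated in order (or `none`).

C

A. "pp" → no match
B. "pq" → no match
C. "r" → match
D. "qq" → no match
E. "rq" → no match
F. "pr" → no match
G. "rp" → no match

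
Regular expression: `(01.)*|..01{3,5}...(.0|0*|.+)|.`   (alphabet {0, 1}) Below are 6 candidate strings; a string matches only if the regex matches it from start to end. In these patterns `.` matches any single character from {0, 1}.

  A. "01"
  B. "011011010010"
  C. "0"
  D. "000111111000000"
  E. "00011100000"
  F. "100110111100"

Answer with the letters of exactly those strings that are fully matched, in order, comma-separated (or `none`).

B, C, D, E

A → no match
B → match
C → match
D → match
E → match
F → no match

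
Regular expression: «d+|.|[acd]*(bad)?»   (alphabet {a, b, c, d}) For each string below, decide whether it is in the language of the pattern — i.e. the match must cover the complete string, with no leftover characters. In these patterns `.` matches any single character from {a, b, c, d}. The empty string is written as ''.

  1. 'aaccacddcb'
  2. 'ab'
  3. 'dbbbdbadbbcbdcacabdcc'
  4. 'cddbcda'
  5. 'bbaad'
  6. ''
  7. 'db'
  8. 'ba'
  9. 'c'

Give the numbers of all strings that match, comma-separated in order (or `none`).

6, 9

1. 'aaccacddcb' → no match
2. 'ab' → no match
3 → no match
4. 'cddbcda' → no match
5. 'bbaad' → no match
6. '' → match
7. 'db' → no match
8. 'ba' → no match
9. 'c' → match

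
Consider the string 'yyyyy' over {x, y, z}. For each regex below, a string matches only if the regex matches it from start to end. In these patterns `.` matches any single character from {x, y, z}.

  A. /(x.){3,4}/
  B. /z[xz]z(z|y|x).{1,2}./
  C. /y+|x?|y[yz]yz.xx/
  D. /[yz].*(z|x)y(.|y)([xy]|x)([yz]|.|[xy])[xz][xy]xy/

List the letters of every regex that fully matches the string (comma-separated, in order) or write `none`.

A → no match — must start with 'x'
B → no match — must start with 'z'
C → match
D → no match — must end with 'xy'

C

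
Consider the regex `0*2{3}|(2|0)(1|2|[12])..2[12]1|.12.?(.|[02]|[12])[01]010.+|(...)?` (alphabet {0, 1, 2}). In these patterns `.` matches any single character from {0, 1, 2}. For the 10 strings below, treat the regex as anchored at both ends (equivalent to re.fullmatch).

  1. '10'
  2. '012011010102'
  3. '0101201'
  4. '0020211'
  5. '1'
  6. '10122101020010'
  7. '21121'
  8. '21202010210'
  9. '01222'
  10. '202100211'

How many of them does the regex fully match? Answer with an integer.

1 → no match
2 → match
3 → no match
4 → no match
5 → no match
6 → no match
7 → no match
8 → no match
9 → no match
10 → no match
Total matched: 1

1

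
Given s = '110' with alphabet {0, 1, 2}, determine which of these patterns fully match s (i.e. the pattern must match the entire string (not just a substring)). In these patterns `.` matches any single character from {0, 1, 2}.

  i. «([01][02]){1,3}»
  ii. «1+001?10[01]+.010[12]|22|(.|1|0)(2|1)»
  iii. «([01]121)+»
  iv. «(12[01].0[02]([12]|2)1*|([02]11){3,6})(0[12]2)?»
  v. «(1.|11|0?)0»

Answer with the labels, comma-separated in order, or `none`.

i → no match
ii → no match
iii → no match — must end with '121'
iv → no match
v → match

v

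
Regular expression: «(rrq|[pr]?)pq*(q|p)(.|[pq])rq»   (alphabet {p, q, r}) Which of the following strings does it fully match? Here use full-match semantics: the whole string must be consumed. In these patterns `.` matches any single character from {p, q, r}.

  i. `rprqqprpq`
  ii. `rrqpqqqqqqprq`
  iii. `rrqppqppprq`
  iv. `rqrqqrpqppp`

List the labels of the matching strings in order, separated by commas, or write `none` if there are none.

ii

i → no match — must end with `rq`
ii → match
iii → no match
iv → no match — must end with `rq`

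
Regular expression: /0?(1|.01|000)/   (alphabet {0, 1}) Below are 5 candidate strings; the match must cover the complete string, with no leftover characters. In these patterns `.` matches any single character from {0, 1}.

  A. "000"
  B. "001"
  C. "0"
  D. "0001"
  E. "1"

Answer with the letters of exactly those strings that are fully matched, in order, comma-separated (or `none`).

A. "000" → match
B. "001" → match
C. "0" → no match
D. "0001" → match
E. "1" → match

A, B, D, E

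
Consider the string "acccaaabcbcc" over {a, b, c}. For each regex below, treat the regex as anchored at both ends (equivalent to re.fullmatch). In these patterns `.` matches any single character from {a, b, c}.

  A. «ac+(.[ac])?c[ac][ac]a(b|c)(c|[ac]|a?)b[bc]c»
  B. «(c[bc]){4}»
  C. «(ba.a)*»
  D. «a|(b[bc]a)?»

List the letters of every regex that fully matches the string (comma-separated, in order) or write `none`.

A → match
B → no match — must start with "c"
C → no match
D → no match

A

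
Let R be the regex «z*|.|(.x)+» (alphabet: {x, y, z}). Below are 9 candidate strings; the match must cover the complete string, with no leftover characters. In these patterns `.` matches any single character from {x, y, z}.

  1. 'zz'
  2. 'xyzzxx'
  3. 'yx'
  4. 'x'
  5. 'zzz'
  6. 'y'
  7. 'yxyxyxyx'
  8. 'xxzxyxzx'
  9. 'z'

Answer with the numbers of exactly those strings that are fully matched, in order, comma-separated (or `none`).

1. 'zz' → match
2. 'xyzzxx' → no match
3. 'yx' → match
4. 'x' → match
5. 'zzz' → match
6. 'y' → match
7. 'yxyxyxyx' → match
8. 'xxzxyxzx' → match
9. 'z' → match

1, 3, 4, 5, 6, 7, 8, 9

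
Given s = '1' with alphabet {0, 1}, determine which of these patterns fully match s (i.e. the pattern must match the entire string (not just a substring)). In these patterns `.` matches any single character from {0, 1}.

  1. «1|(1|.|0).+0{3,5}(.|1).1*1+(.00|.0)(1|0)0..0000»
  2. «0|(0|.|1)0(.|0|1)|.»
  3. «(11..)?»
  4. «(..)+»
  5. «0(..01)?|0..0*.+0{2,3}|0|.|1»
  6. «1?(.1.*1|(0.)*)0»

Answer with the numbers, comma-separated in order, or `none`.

1 → match
2 → match
3 → no match
4 → no match
5 → match
6 → no match — must end with '0'

1, 2, 5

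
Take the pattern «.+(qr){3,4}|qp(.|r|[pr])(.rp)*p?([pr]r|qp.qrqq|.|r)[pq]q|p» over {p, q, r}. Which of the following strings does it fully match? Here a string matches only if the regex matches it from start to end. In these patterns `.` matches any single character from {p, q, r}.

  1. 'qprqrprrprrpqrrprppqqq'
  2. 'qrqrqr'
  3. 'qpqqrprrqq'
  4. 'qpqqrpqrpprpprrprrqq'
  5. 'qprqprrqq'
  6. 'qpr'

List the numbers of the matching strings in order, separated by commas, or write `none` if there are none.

1 → no match
2 → no match
3 → match
4 → no match
5 → no match
6 → no match

3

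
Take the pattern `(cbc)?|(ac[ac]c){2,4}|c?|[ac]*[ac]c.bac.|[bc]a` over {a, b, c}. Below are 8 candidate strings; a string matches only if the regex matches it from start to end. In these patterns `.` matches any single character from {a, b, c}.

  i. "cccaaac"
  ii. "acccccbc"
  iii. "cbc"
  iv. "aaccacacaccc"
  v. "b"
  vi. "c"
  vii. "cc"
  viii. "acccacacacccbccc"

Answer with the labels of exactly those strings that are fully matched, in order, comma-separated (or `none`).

i → no match
ii → no match
iii → match
iv → no match
v → no match
vi → match
vii → no match
viii → no match

iii, vi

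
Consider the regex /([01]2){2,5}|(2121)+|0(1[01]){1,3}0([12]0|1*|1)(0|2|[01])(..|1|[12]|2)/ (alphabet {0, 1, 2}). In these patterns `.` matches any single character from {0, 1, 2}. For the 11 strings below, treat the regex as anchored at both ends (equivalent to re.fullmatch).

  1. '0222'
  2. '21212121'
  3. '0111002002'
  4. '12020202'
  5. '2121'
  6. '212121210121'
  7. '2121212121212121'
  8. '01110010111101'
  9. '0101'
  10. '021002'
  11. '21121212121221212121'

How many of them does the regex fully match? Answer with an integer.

5

1 → no match
2 → match
3 → match
4 → match
5 → match
6 → no match
7 → match
8 → no match
9 → no match
10 → no match
11 → no match
Total matched: 5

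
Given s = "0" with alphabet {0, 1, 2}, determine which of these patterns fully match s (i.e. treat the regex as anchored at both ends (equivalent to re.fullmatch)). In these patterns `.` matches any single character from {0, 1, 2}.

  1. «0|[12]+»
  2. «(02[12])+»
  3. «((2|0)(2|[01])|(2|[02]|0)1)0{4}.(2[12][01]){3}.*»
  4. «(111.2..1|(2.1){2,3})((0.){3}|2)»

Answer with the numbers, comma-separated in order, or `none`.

1 → match
2 → no match — must start with "02"
3 → no match
4 → no match

1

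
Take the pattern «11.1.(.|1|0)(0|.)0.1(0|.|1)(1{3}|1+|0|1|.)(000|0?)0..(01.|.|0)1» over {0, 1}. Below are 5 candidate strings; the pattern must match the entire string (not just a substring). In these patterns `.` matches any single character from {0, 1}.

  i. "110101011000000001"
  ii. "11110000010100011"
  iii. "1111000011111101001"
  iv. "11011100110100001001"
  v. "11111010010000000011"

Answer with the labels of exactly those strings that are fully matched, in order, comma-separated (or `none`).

i → no match
ii → match
iii → match
iv → match
v → match

ii, iii, iv, v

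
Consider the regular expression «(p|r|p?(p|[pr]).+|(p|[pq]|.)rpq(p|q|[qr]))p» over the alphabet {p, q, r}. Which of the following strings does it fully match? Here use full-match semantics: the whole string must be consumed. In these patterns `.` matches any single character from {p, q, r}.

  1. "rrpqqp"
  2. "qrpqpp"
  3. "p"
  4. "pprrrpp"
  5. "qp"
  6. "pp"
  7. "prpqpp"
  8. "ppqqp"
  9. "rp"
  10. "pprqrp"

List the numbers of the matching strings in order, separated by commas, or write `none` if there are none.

1 → match
2 → match
3 → no match
4 → match
5 → no match
6 → match
7 → match
8 → match
9 → match
10 → match

1, 2, 4, 6, 7, 8, 9, 10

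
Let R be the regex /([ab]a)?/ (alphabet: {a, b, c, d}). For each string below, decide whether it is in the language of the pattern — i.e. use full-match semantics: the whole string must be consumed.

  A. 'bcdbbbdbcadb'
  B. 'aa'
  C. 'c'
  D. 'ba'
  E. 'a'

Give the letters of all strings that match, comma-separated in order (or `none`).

B, D

A → no match
B → match
C → no match
D → match
E → no match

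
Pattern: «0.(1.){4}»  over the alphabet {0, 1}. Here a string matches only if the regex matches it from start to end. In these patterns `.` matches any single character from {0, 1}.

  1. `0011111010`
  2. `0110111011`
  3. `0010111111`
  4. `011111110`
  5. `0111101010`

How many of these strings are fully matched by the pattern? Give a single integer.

1 → match
2 → match
3 → match
4 → no match
5 → match
Total matched: 4

4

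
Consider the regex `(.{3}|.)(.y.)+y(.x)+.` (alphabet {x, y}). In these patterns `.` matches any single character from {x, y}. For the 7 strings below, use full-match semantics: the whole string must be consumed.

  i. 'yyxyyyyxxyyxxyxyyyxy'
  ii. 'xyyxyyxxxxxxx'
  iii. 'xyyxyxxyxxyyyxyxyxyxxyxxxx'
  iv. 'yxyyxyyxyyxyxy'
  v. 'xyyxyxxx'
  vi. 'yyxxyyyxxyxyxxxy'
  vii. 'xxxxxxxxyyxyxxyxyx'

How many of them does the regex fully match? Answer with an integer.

2

i → no match
ii → no match
iii → no match
iv → no match
v → match
vi → match
vii → no match
Total matched: 2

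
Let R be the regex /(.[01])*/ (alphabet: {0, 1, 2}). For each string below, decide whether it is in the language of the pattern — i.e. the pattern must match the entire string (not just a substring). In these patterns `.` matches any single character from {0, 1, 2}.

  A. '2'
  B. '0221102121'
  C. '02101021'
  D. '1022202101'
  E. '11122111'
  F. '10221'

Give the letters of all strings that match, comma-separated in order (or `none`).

none

A → no match
B → no match
C → no match
D → no match
E → no match
F → no match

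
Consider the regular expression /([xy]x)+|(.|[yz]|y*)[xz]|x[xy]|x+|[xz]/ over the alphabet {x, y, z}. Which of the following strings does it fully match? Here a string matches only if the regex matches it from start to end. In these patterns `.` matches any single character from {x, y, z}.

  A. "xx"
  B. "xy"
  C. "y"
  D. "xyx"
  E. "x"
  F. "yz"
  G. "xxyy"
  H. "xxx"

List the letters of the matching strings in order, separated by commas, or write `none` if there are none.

A → match
B → match
C → no match
D → no match
E → match
F → match
G → no match
H → match

A, B, E, F, H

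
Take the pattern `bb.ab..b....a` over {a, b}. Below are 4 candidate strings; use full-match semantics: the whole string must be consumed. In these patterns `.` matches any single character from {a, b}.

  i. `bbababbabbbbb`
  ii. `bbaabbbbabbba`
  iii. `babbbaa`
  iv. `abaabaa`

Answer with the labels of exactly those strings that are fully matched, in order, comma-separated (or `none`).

i → no match — must end with `a`
ii → match
iii → no match — must start with `bb`
iv → no match — must start with `bb`

ii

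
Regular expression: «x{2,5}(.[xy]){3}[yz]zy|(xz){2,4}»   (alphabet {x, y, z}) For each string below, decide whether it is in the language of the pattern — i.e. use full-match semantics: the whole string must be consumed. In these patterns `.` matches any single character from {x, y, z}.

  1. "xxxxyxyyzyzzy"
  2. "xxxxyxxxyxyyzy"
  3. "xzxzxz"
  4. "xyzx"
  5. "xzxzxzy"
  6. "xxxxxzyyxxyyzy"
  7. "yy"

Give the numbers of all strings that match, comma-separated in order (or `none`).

1 → match
2 → no match
3. "xzxzxz" → match
4. "xyzx" → no match
5. "xzxzxzy" → no match
6 → match
7. "yy" → no match

1, 3, 6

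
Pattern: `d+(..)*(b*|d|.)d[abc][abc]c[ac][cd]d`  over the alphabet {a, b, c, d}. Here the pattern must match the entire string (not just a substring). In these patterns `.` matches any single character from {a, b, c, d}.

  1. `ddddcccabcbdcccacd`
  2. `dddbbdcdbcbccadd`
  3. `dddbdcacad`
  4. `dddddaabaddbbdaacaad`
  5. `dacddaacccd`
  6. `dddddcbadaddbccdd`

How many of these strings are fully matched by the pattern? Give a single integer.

2

1 → match
2 → no match
3. `dddbdcacad` → no match
4 → no match
5. `dacddaacccd` → match
6 → no match
Total matched: 2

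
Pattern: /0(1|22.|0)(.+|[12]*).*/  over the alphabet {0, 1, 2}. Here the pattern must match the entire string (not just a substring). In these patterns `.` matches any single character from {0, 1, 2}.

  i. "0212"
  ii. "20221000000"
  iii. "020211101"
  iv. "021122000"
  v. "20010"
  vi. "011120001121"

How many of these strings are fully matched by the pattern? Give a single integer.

i → no match
ii → no match — must start with "0"
iii → no match
iv → no match
v → no match — must start with "0"
vi → match
Total matched: 1

1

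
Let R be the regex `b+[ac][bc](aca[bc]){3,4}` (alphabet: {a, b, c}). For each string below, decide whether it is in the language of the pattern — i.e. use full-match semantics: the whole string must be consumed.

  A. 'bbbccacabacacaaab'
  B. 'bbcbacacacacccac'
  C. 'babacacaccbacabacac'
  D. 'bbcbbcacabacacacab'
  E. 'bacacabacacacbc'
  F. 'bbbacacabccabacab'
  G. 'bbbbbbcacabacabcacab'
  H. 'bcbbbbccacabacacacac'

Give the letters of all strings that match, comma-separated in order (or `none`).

A → no match
B → no match
C → no match
D → no match
E → no match
F → no match
G → no match
H → no match

none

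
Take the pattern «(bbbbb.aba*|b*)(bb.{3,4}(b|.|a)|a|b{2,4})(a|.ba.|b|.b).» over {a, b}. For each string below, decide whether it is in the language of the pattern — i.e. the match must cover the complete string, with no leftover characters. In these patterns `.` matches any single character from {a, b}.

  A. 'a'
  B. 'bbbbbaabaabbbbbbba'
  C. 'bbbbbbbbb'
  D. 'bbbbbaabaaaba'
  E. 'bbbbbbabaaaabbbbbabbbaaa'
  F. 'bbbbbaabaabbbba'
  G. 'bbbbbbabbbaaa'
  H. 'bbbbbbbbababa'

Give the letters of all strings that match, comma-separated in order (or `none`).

A → no match
B → match
C → match
D → match
E → match
F → match
G → match
H → match

B, C, D, E, F, G, H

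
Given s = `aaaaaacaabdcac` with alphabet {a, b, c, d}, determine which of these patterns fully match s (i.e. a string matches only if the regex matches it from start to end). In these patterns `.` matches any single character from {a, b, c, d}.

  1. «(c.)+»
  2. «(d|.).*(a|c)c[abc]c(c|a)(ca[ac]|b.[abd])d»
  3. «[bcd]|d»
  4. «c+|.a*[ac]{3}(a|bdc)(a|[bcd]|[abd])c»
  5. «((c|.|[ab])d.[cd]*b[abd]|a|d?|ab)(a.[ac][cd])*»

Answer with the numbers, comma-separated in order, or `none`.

1 → no match — must start with `c`
2 → no match — must end with `d`
3 → no match
4 → match
5 → no match

4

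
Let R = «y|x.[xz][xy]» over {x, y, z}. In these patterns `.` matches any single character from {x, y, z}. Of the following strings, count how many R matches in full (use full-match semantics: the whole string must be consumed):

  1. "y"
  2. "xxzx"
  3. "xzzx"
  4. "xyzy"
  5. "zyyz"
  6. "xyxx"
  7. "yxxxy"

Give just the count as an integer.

5

1 → match
2 → match
3 → match
4 → match
5 → no match
6 → match
7 → no match
Total matched: 5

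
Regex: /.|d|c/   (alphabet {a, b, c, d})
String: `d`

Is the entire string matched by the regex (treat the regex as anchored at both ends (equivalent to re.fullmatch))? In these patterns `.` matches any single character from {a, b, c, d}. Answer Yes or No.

Yes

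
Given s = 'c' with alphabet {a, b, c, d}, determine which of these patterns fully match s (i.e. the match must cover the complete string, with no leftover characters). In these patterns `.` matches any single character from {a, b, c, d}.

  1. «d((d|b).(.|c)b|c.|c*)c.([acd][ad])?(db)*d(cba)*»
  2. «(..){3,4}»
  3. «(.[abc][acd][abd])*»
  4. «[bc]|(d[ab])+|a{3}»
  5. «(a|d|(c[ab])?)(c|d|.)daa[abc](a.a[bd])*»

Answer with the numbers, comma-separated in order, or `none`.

1 → no match — must start with 'd'
2 → no match
3 → no match
4 → match
5 → no match

4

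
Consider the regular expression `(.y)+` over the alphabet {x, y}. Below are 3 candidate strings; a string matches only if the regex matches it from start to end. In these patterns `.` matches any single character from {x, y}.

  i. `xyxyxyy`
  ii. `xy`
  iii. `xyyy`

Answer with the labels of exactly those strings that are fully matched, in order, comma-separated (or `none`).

ii, iii

i. `xyxyxyy` → no match
ii. `xy` → match
iii. `xyyy` → match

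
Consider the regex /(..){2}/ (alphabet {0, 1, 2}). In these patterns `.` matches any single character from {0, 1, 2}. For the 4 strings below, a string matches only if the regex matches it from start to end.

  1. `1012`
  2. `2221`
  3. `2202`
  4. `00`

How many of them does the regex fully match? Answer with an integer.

1. `1012` → match
2. `2221` → match
3. `2202` → match
4. `00` → no match
Total matched: 3

3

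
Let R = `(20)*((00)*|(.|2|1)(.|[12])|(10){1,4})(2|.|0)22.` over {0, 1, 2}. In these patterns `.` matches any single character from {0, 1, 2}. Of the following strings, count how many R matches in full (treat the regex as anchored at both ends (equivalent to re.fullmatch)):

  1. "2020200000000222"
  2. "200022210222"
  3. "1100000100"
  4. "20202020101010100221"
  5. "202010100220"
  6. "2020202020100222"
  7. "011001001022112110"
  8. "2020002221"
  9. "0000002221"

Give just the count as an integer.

1 → match
2. "200022210222" → no match
3. "1100000100" → no match
4 → match
5. "202010100220" → match
6 → match
7 → no match
8. "2020002221" → match
9. "0000002221" → match
Total matched: 6

6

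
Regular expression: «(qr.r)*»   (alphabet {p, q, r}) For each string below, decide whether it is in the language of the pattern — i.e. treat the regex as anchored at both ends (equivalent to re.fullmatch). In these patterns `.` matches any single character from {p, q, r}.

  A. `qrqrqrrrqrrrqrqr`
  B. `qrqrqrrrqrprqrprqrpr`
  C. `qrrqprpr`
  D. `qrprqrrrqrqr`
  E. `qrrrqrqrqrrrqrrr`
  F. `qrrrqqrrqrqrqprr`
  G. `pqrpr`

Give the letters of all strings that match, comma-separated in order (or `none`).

A → match
B → match
C → no match
D → match
E → match
F → no match
G → no match

A, B, D, E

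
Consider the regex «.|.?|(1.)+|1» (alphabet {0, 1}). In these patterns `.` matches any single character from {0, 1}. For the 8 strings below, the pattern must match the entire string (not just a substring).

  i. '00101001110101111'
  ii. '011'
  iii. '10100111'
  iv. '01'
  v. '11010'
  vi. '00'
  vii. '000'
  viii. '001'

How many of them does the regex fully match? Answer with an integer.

i → no match
ii → no match
iii → no match
iv → no match
v → no match
vi → no match
vii → no match
viii → no match
Total matched: 0

0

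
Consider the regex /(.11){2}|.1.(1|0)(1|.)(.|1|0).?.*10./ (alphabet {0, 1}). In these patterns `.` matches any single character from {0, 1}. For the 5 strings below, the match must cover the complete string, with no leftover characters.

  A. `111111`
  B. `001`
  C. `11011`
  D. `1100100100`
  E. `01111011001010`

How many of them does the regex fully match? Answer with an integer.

A → match
B → no match
C → no match
D → match
E → no match
Total matched: 2

2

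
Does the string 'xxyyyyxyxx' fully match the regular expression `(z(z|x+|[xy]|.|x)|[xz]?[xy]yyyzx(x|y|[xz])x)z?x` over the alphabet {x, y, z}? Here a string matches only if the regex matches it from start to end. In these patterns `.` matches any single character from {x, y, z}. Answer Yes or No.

No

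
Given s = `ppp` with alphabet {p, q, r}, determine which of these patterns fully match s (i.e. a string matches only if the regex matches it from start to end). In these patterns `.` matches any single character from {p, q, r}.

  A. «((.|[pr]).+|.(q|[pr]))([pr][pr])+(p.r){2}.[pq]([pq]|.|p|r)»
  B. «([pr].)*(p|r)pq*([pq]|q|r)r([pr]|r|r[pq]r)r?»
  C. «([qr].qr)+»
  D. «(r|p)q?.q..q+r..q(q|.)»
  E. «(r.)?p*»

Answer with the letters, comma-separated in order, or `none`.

A → no match
B → no match
C → no match — must end with `qr`
D → no match
E → match

E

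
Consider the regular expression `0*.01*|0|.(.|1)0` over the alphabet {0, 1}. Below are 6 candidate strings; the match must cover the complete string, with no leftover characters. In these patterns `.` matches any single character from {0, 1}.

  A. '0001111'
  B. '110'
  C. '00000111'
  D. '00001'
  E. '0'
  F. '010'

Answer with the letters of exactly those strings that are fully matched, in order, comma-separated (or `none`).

A. '0001111' → match
B. '110' → match
C. '00000111' → match
D. '00001' → match
E. '0' → match
F. '010' → match

A, B, C, D, E, F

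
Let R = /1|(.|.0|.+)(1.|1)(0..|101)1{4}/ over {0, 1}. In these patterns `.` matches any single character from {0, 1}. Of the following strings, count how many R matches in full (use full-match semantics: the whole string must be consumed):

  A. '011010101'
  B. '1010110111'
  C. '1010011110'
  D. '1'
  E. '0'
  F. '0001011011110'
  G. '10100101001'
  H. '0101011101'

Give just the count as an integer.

A. '011010101' → no match
B. '1010110111' → no match
C. '1010011110' → no match — must end with '1'
D. '1' → match
E. '0' → no match — must end with '1'
F → no match — must end with '1'
G. '10100101001' → no match
H. '0101011101' → no match
Total matched: 1

1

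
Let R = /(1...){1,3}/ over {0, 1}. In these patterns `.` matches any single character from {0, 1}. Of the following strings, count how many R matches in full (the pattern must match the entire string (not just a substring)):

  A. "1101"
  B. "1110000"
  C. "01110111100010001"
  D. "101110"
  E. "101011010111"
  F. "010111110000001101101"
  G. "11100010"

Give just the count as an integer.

1

A → match
B → no match
C → no match — must start with "1"
D → no match
E → no match
F → no match — must start with "1"
G → no match
Total matched: 1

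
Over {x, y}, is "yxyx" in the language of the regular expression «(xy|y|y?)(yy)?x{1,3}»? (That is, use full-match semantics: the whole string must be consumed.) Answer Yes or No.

No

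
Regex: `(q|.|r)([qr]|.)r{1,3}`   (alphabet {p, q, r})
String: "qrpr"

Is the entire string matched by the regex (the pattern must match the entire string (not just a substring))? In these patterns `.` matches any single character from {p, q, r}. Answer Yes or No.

No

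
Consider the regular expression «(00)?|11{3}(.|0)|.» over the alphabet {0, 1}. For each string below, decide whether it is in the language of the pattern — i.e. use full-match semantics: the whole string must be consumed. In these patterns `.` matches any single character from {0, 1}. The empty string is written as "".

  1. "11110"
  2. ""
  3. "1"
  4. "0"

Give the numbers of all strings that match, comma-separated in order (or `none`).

1 → match
2 → match
3 → match
4 → match

1, 2, 3, 4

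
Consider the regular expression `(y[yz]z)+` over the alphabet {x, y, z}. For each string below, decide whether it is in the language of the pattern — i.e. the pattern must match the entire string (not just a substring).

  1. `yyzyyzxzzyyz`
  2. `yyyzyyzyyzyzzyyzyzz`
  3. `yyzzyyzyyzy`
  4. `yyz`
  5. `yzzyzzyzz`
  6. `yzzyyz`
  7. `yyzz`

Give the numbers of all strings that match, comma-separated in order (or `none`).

1. `yyzyyzxzzyyz` → no match
2 → no match
3. `yyzzyyzyyzy` → no match — must end with `z`
4. `yyz` → match
5. `yzzyzzyzz` → match
6. `yzzyyz` → match
7. `yyzz` → no match

4, 5, 6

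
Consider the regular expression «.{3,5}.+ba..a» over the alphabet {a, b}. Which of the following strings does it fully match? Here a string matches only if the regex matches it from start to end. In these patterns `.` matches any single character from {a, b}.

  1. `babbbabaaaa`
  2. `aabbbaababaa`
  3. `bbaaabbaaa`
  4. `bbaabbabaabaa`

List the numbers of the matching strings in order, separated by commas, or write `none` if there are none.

1. `babbbabaaaa` → match
2. `aabbbaababaa` → match
3. `bbaaabbaaa` → no match
4 → no match

1, 2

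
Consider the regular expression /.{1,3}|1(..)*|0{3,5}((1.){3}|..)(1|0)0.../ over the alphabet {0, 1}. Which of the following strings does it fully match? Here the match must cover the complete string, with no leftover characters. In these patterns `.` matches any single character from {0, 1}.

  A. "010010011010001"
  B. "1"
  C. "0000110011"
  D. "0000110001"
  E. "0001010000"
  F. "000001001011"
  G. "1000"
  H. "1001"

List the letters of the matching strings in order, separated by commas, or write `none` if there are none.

B, C, D, E

A → no match
B → match
C → match
D → match
E → match
F → no match
G → no match
H → no match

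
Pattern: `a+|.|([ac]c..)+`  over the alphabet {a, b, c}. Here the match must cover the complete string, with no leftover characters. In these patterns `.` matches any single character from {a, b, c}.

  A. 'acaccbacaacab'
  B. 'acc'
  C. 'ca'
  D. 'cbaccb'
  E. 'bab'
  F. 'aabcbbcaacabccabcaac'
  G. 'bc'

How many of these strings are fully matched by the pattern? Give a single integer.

A → no match
B → no match
C → no match
D → no match
E → no match
F → no match
G → no match
Total matched: 0

0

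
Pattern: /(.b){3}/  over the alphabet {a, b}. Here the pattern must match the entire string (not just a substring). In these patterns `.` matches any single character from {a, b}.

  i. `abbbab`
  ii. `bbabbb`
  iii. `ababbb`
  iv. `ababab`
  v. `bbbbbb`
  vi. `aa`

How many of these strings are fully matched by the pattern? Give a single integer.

5

i → match
ii → match
iii → match
iv → match
v → match
vi → no match — must end with `b`
Total matched: 5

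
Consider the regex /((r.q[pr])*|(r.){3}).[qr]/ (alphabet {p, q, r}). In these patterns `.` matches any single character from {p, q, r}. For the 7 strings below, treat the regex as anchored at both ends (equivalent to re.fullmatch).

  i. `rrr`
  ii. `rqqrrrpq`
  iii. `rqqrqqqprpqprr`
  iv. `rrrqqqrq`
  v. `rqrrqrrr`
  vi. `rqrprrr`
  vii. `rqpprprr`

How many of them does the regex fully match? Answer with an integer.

i. `rrr` → no match
ii. `rqqrrrpq` → no match
iii → no match
iv. `rrrqqqrq` → no match
v. `rqrrqrrr` → no match
vi. `rqrprrr` → no match
vii. `rqpprprr` → no match
Total matched: 0

0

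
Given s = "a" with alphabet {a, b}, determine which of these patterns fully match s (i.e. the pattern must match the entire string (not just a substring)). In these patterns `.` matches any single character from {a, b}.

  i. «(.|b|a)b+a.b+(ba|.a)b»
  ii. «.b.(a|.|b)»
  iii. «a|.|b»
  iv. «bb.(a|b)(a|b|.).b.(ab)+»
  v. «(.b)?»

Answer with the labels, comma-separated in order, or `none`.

i → no match — must end with "b"
ii → no match
iii → match
iv → no match — must start with "bb"
v → no match

iii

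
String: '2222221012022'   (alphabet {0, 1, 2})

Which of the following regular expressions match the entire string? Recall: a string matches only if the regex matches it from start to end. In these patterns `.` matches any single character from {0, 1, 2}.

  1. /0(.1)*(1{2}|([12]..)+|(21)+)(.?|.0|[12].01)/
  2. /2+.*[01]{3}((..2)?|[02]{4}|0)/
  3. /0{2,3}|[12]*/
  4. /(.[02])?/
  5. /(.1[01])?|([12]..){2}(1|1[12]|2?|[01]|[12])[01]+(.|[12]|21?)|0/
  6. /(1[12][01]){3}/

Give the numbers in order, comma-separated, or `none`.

2

1 → no match — must start with '0'
2 → match
3 → no match
4 → no match
5 → no match
6 → no match — must start with '1'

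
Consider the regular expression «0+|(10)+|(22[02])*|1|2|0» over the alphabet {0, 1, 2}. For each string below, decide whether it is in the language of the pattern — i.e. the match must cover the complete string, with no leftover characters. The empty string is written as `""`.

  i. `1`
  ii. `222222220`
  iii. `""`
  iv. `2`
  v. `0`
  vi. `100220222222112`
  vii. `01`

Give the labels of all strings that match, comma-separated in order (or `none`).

i → match
ii → match
iii → match
iv → match
v → match
vi → no match
vii → no match

i, ii, iii, iv, v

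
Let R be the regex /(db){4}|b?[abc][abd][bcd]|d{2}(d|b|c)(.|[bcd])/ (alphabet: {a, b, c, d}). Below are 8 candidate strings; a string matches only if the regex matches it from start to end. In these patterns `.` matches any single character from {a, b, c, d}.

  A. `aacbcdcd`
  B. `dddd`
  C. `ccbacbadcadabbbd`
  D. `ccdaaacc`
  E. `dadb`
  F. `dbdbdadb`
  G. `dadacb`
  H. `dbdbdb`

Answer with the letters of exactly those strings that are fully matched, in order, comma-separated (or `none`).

B

A → no match
B → match
C → no match
D → no match
E → no match
F → no match
G → no match
H → no match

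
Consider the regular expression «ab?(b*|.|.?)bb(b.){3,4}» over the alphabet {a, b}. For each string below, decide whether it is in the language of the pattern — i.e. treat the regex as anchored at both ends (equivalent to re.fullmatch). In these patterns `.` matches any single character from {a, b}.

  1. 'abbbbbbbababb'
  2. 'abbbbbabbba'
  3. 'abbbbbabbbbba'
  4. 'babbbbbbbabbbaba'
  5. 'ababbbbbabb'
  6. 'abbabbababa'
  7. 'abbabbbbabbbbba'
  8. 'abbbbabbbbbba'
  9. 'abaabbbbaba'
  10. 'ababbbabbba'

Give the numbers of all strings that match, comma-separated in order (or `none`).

1, 2, 3, 5, 10

1 → match
2 → match
3 → match
4 → no match — must start with 'a'
5 → match
6 → no match
7 → no match
8 → no match
9 → no match
10 → match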